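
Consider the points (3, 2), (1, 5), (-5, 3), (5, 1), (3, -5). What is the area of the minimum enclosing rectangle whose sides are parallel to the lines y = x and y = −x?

64

In coordinates u = x + y, v = x − y the rectangle is axis-aligned; the map (x,y)→(u,v) scales areas by 2.
u-values: 5, 6, -2, 6, -2; range = 6 − (-2) = 8.
v-values: 1, -4, -8, 4, 8; range = 8 − (-8) = 16.
Area = (8 × 16) / 2 = 64.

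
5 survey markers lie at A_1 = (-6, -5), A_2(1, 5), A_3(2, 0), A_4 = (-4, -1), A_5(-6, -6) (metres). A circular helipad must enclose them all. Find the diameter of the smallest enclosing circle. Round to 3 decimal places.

The minimum enclosing circle of a finite set is fixed by two of the points (as a diameter) or three (as a circumcircle).
The farthest pair is A_2–A_5 with squared distance 170. The circle on this segment as diameter has centre (-2.5, -0.5) and r² = 170/4 = 42.5.
Check A_1: distance² to centre = 32.5 ≤ 42.5, so it lies inside.
All remaining points lie in this disk, and no smaller disk contains both endpoints, so this is the minimum enclosing circle.
Diameter = 2r = 2√(42.5) ≈ 13.038.

13.038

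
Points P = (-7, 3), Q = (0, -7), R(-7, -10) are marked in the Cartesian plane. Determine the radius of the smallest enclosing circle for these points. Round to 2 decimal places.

Side lengths²: PQ² = 149, PR² = 169, QR² = 58.
Since PR² = 169 < 149 + 58 = 207, the triangle is acute, so the smallest enclosing circle is the circumcircle.
Circumcentre = (-79/14, -3.5), r² = 4321/98.
r = √(4321/98) ≈ 6.64.

6.64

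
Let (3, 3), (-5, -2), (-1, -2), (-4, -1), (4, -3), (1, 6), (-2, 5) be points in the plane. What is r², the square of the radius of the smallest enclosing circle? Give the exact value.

5125/169

The minimum enclosing circle of a finite set is fixed by two of the points (as a diameter) or three (as a circumcircle).
The minimum enclosing circle is determined by three boundary points: (-5, -2), (4, -3), (1, 6).
Their circumcentre is (-2/13, 8/13) with r² = 5125/169.
The farthest remaining point (-2, 5) is at distance² 3825/169 ≤ 5125/169.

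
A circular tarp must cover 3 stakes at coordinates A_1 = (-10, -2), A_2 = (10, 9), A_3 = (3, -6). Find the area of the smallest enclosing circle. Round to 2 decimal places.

409.19

Side lengths²: A_1A_2² = 521, A_1A_3² = 185, A_2A_3² = 274.
Since A_1A_2² = 521 ≥ 274 + 185 = 459, the angle opposite A_1A_2 is not acute, so the smallest enclosing circle has A_1A_2 as diameter.
Centre = midpoint of A_1A_2 = (0, 3.5), r² = 521/4 = 130.25.
Area = π·r² = π·130.25 ≈ 409.19.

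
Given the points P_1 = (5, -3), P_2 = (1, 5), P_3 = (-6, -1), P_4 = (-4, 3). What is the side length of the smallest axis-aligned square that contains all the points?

The bounding box has width 11 and height 8.
An axis-aligned square enclosing the set must have side ≥ max(width, height).
So the minimum side is max(11, 8) = 11.

11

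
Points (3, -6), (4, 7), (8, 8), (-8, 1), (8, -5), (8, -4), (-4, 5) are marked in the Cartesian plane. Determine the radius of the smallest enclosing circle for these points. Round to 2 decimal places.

9.33

The minimum enclosing circle is determined by three boundary points: (8, 8), (-8, 1), (8, -5).
Their circumcentre is (1.3125, 1.5) with r² = 86.97265625.
The farthest remaining point (8, -4) is at distance² 74.97265625 ≤ 86.97265625.
r = √(86.97265625) ≈ 9.33.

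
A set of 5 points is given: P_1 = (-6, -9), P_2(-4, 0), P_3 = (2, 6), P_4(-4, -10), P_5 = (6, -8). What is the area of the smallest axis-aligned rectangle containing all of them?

x ranges over [-6, 6], width 12.
y ranges over [-10, 6], height 16.
Area = 12 × 16 = 192.

192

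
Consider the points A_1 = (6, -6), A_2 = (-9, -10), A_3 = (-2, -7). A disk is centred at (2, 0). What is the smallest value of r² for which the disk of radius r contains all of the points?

The required radius is the distance from (2, 0) to the farthest point.
Squared distances: 52, 221, 65.
Maximum is 221, attained at A_2.

221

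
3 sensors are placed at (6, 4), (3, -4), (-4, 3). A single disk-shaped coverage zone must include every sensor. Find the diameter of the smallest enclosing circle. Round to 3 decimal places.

Call the three points A, B, C in the order given.
Side lengths²: AB² = 73, AC² = 101, BC² = 98.
Since AC² = 101 < 98 + 73 = 171, the triangle is acute, so the smallest enclosing circle is the circumcircle.
Circumcentre = (27/22, 27/22), r² = 7373/242.
Diameter = 2r = 2√(7373/242) ≈ 11.039.

11.039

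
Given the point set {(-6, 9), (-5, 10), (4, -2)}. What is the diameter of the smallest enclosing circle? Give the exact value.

Call the three points A, B, C in the order given.
Side lengths²: AB² = 2, AC² = 221, BC² = 225.
Since BC² = 225 ≥ 221 + 2 = 223, the angle opposite BC is not acute, so the smallest enclosing circle has BC as diameter.
Centre = midpoint of BC = (-0.5, 4), r² = 225/4 = 56.25.
Diameter = 2r = 2√(56.25) = 15.

15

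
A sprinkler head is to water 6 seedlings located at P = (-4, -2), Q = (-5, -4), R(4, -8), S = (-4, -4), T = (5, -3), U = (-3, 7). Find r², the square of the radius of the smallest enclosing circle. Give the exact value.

68.5

A smallest enclosing disk is always determined by at most three of the input points on its boundary.
The farthest pair is R–U with squared distance 274. The circle on this segment as diameter has centre (0.5, -0.5) and r² = 274/4 = 68.5.
Check P: distance² to centre = 22.5 ≤ 68.5, so it lies inside.
All remaining points lie in this disk, and no smaller disk contains both endpoints, so this is the minimum enclosing circle.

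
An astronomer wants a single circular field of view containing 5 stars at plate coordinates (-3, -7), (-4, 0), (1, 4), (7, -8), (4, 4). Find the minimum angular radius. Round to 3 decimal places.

A smallest enclosing disk is always determined by at most three of the input points on its boundary.
The minimum enclosing circle is determined by three boundary points: (-4, 0), (7, -8), (4, 4).
Their circumcentre is (43/18, -25/9) with r² = 15725/324.
The farthest remaining point (1, 4) is at distance² 15509/324 ≤ 15725/324.
r = √(15725/324) ≈ 6.967.

6.967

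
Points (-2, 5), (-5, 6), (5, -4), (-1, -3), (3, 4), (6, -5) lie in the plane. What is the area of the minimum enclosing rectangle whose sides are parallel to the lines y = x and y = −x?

121

In coordinates u = x + y, v = x − y the rectangle is axis-aligned; the map (x,y)→(u,v) scales areas by 2.
u-values: 3, 1, 1, -4, 7, 1; range = 7 − (-4) = 11.
v-values: -7, -11, 9, 2, -1, 11; range = 11 − (-11) = 22.
Area = (11 × 22) / 2 = 121.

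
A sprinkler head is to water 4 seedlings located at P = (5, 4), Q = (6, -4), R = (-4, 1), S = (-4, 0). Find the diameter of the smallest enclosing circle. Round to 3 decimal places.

The minimum enclosing circle of a finite set is fixed by two of the points (as a diameter) or three (as a circumcircle).
The minimum enclosing circle is determined by three boundary points: P, Q, R.
Their circumcentre is (1.5, -0.5) with r² = 32.5.
The farthest remaining point S is at distance² 30.5 ≤ 32.5.
Diameter = 2r = 2√(32.5) ≈ 11.402.

11.402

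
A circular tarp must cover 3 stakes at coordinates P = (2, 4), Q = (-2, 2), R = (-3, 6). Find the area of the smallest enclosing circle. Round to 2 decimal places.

23.90

Side lengths²: PQ² = 20, PR² = 29, QR² = 17.
Since PR² = 29 < 20 + 17 = 37, the triangle is acute, so the smallest enclosing circle is the circumcircle.
Circumcentre = (-13/18, 40/9), r² = 2465/324.
Area = π·r² = π·2465/324 ≈ 23.90.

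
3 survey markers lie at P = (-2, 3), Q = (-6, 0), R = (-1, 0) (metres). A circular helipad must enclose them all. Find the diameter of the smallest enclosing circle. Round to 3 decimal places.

Side lengths²: PQ² = 25, PR² = 10, QR² = 25.
Since QR² = 25 < 25 + 10 = 35, the triangle is acute, so the smallest enclosing circle is the circumcircle.
Circumcentre = (-3.5, 5/6), r² = 125/18.
Diameter = 2r = 2√(125/18) ≈ 5.270.

5.270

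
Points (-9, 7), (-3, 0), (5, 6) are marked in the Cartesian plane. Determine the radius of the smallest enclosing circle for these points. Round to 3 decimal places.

Call the three points A, B, C in the order given.
Side lengths²: AB² = 85, AC² = 197, BC² = 100.
Since AC² = 197 ≥ 100 + 85 = 185, the angle opposite AC is not acute, so the smallest enclosing circle has AC as diameter.
Centre = midpoint of AC = (-2, 6.5), r² = 197/4 = 49.25.
r = √(49.25) ≈ 7.018.

7.018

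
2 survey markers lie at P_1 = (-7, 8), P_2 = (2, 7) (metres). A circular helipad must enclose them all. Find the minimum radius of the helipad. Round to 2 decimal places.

The smallest circle enclosing two points has them as diameter endpoints.
Centre = midpoint = (-2.5, 7.5); r² = |P_1P_2|²/4 = 82/4 = 20.5.
r = √(20.5) ≈ 4.53.

4.53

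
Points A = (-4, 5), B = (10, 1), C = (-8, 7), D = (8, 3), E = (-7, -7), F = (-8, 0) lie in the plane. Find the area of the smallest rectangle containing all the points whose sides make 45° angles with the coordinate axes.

300

In coordinates u = x + y, v = x − y the rectangle is axis-aligned; the map (x,y)→(u,v) scales areas by 2.
u-values: 1, 11, -1, 11, -14, -8; range = 11 − (-14) = 25.
v-values: -9, 9, -15, 5, 0, -8; range = 9 − (-15) = 24.
Area = (25 × 24) / 2 = 300.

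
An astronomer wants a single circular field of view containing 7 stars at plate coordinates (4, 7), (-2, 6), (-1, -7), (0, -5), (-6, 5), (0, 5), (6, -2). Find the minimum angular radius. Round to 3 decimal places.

A smallest enclosing disk is always determined by at most three of the input points on its boundary.
The minimum enclosing circle is determined by three boundary points: (4, 7), (-1, -7), (-6, 5).
Their circumcentre is (0.1, 0.5) with r² = 57.46.
The farthest remaining point (6, -2) is at distance² 41.06 ≤ 57.46.
r = √(57.46) ≈ 7.580.

7.580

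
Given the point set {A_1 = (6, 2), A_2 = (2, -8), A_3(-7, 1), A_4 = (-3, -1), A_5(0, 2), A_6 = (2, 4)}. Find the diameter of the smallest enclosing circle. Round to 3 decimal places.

14.185

By Welzl's lemma the MEC is supported by two points (diametrically opposite) or three points (on a circumcircle).
The minimum enclosing circle is determined by three boundary points: A_1, A_2, A_3.
Their circumcentre is (-2/7, -9/7) with r² = 2465/49.
The farthest remaining point A_6 is at distance² 1625/49 ≤ 2465/49.
Diameter = 2r = 2√(2465/49) ≈ 14.185.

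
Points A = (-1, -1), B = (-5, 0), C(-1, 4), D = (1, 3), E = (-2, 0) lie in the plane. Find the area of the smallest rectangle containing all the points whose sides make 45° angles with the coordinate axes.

22.5

In coordinates u = x + y, v = x − y the rectangle is axis-aligned; the map (x,y)→(u,v) scales areas by 2.
u-values: -2, -5, 3, 4, -2; range = 4 − (-5) = 9.
v-values: 0, -5, -5, -2, -2; range = 0 − (-5) = 5.
Area = (9 × 5) / 2 = 22.5.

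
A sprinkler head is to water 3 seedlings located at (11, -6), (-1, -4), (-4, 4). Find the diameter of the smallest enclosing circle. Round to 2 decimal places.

Call the three points A, B, C in the order given.
Side lengths²: AB² = 148, AC² = 325, BC² = 73.
Since AC² = 325 ≥ 148 + 73 = 221, the angle opposite AC is not acute, so the smallest enclosing circle has AC as diameter.
Centre = midpoint of AC = (3.5, -1), r² = 325/4 = 81.25.
Diameter = 2r = 2√(81.25) ≈ 18.03.

18.03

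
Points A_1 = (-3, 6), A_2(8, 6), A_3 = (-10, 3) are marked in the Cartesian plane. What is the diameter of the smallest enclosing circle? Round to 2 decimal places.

18.25

Side lengths²: A_1A_2² = 121, A_1A_3² = 58, A_2A_3² = 333.
Since A_2A_3² = 333 ≥ 121 + 58 = 179, the angle opposite A_2A_3 is not acute, so the smallest enclosing circle has A_2A_3 as diameter.
Centre = midpoint of A_2A_3 = (-1, 4.5), r² = 333/4 = 83.25.
Diameter = 2r = 2√(83.25) ≈ 18.25.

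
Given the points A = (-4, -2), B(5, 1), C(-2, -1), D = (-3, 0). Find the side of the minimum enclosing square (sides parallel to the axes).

9

The bounding box has width 9 and height 3.
An axis-aligned square enclosing the set must have side ≥ max(width, height).
So the minimum side is max(9, 3) = 9.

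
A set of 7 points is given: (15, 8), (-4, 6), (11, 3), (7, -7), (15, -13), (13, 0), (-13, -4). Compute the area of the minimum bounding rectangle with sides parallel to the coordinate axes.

x ranges over [-13, 15], width 28.
y ranges over [-13, 8], height 21.
Area = 28 × 21 = 588.

588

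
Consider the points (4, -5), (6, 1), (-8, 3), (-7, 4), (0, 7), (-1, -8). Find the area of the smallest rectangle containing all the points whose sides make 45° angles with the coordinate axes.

In coordinates u = x + y, v = x − y the rectangle is axis-aligned; the map (x,y)→(u,v) scales areas by 2.
u-values: -1, 7, -5, -3, 7, -9; range = 7 − (-9) = 16.
v-values: 9, 5, -11, -11, -7, 7; range = 9 − (-11) = 20.
Area = (16 × 20) / 2 = 160.

160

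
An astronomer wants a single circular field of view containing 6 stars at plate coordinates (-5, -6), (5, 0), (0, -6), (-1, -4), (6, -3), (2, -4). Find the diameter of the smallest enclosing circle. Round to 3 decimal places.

11.680

The minimum enclosing circle is determined by three boundary points: (-5, -6), (5, 0), (6, -3).
Their circumcentre is (1/6, -59/18) with r² = 5525/162.
The farthest remaining point (0, -6) is at distance² 1205/162 ≤ 5525/162.
Diameter = 2r = 2√(5525/162) ≈ 11.680.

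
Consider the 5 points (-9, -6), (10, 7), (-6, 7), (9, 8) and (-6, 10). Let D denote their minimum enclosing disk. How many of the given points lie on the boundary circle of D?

3

The minimum enclosing circle of a finite set is fixed by two of the points (as a diameter) or three (as a circumcircle).
The farthest pair is (-9, -6)–(10, 7) with squared distance 530. The circle on this segment as diameter has centre (0.5, 0.5) and r² = 530/4 = 132.5.
Check (-6, 7): distance² to centre = 84.5 ≤ 132.5, so it lies inside.
All remaining points lie in this disk, and no smaller disk contains both endpoints, so this is the minimum enclosing circle.
The points at distance exactly r from the centre are (-9, -6), (10, 7), (-6, 10) — 3 points.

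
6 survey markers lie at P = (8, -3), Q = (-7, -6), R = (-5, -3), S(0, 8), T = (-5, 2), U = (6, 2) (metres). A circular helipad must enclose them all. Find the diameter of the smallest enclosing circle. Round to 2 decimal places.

17.23

By Welzl's lemma the MEC is supported by two points (diametrically opposite) or three points (on a circumcircle).
The minimum enclosing circle is determined by three boundary points: P, Q, S.
Their circumcentre is (-5/18, -11/18) with r² = 12025/162.
The farthest remaining point U is at distance² 7489/162 ≤ 12025/162.
Diameter = 2r = 2√(12025/162) ≈ 17.23.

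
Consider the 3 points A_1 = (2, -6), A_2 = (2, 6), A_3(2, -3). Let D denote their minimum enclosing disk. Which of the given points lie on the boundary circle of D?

A_1, A_2

Side lengths²: A_1A_2² = 144, A_1A_3² = 9, A_2A_3² = 81.
Since A_1A_2² = 144 ≥ 81 + 9 = 90, the angle opposite A_1A_2 is not acute, so the smallest enclosing circle has A_1A_2 as diameter.
Centre = midpoint of A_1A_2 = (2, 0), r² = 144/4 = 36.
The points at distance exactly r from the centre are A_1, A_2 — 2 points.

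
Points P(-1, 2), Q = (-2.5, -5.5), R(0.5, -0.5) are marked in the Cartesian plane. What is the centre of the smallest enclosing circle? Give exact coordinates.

(-1.75, -1.75)

Side lengths²: PQ² = 58.5, PR² = 8.5, QR² = 34.
Since PQ² = 58.5 ≥ 34 + 8.5 = 42.5, the angle opposite PQ is not acute, so the smallest enclosing circle has PQ as diameter.
Centre = midpoint of PQ = (-1.75, -1.75), r² = 58.5/4 = 14.625.
Centre = (-1.75, -1.75).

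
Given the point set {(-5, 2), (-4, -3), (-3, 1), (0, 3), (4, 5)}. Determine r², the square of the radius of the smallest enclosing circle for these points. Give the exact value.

By Welzl's lemma the MEC is supported by two points (diametrically opposite) or three points (on a circumcircle).
The farthest pair is (-4, -3)–(4, 5) with squared distance 128. The circle on this segment as diameter has centre (0, 1) and r² = 128/4 = 32.
Check (-5, 2): distance² to centre = 26 ≤ 32, so it lies inside.
All remaining points lie in this disk, and no smaller disk contains both endpoints, so this is the minimum enclosing circle.

32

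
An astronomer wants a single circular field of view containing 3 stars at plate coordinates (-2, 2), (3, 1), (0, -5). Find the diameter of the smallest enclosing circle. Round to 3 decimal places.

7.546

Call the three points A, B, C in the order given.
Side lengths²: AB² = 26, AC² = 53, BC² = 45.
Since AC² = 53 < 45 + 26 = 71, the triangle is acute, so the smallest enclosing circle is the circumcircle.
Circumcentre = (-1/22, -27/22), r² = 3445/242.
Diameter = 2r = 2√(3445/242) ≈ 7.546.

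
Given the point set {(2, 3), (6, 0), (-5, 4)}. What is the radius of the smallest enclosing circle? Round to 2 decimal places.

Call the three points A, B, C in the order given.
Side lengths²: AB² = 25, AC² = 50, BC² = 137.
Since BC² = 137 ≥ 50 + 25 = 75, the angle opposite BC is not acute, so the smallest enclosing circle has BC as diameter.
Centre = midpoint of BC = (0.5, 2), r² = 137/4 = 34.25.
r = √(34.25) ≈ 5.85.

5.85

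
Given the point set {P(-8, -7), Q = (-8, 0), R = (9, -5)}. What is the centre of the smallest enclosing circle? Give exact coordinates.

(7/34, -3.5)

Side lengths²: PQ² = 49, PR² = 293, QR² = 314.
Since QR² = 314 < 293 + 49 = 342, the triangle is acute, so the smallest enclosing circle is the circumcircle.
Circumcentre = (7/34, -3.5), r² = 46001/578.
Centre = (7/34, -3.5).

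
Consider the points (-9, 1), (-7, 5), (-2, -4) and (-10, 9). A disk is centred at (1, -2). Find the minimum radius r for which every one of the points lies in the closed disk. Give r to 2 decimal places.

The required radius is the distance from (1, -2) to the farthest point.
Squared distances: 109, 113, 13, 242.
Maximum is 242, attained at (-10, 9).
r = √242 ≈ 15.56.

15.56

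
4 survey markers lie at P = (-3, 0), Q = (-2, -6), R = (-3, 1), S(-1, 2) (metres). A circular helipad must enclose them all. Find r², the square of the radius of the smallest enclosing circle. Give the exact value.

By Welzl's lemma the MEC is supported by two points (diametrically opposite) or three points (on a circumcircle).
The farthest pair is Q–S with squared distance 65. The circle on this segment as diameter has centre (-1.5, -2) and r² = 65/4 = 16.25.
Check P: distance² to centre = 6.25 ≤ 16.25, so it lies inside.
All remaining points lie in this disk, and no smaller disk contains both endpoints, so this is the minimum enclosing circle.

16.25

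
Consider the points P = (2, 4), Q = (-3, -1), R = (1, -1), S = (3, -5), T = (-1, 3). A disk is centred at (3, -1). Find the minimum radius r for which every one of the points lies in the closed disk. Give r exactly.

The required radius is the distance from (3, -1) to the farthest point.
Squared distances: 26, 36, 4, 16, 32.
Maximum is 36, attained at Q.
r = √36 = 6.

6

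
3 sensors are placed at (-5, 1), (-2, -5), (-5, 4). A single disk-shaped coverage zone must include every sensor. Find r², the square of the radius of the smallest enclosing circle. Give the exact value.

Call the three points A, B, C in the order given.
Side lengths²: AB² = 45, AC² = 9, BC² = 90.
Since BC² = 90 ≥ 45 + 9 = 54, the angle opposite BC is not acute, so the smallest enclosing circle has BC as diameter.
Centre = midpoint of BC = (-3.5, -0.5), r² = 90/4 = 22.5.

22.5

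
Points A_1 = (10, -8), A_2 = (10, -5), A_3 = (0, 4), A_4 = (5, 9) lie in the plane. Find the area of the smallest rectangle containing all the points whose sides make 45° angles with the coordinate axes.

132

In coordinates u = x + y, v = x − y the rectangle is axis-aligned; the map (x,y)→(u,v) scales areas by 2.
u-values: 2, 5, 4, 14; range = 14 − 2 = 12.
v-values: 18, 15, -4, -4; range = 18 − (-4) = 22.
Area = (12 × 22) / 2 = 132.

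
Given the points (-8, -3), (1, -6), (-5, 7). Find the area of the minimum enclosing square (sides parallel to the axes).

169

The bounding box has width 9 and height 13.
An axis-aligned square enclosing the set must have side ≥ max(width, height).
So the minimum side is max(9, 13) = 13.
Area = 13² = 169.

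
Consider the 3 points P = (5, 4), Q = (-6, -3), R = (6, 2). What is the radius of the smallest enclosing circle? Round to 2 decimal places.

Side lengths²: PQ² = 170, PR² = 5, QR² = 169.
Since PQ² = 170 < 169 + 5 = 174, the triangle is acute, so the smallest enclosing circle is the circumcircle.
Circumcentre = (-15/58, 7/58), r² = 71825/1682.
r = √(71825/1682) ≈ 6.53.

6.53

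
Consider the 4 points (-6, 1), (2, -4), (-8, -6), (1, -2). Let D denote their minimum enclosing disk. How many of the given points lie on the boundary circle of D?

By Welzl's lemma the MEC is supported by two points (diametrically opposite) or three points (on a circumcircle).
The minimum enclosing circle is determined by three boundary points: (-6, 1), (2, -4), (-8, -6).
Their circumcentre is (-217/66, -235/66) with r² = 61321/2178.
The farthest remaining point (1, -2) is at distance² 45349/2178 ≤ 61321/2178.
The points at distance exactly r from the centre are (-6, 1), (2, -4), (-8, -6) — 3 points.

3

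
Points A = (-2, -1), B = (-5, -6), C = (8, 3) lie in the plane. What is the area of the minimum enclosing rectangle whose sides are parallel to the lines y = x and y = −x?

In coordinates u = x + y, v = x − y the rectangle is axis-aligned; the map (x,y)→(u,v) scales areas by 2.
u-values: -3, -11, 11; range = 11 − (-11) = 22.
v-values: -1, 1, 5; range = 5 − (-1) = 6.
Area = (22 × 6) / 2 = 66.

66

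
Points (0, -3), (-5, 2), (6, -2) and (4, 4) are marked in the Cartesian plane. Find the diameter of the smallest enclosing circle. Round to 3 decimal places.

By Welzl's lemma the MEC is supported by two points (diametrically opposite) or three points (on a circumcircle).
The farthest pair is (-5, 2)–(6, -2) with squared distance 137. The circle on this segment as diameter has centre (0.5, 0) and r² = 137/4 = 34.25.
Check (0, -3): distance² to centre = 9.25 ≤ 34.25, so it lies inside.
All remaining points lie in this disk, and no smaller disk contains both endpoints, so this is the minimum enclosing circle.
Diameter = 2r = 2√(34.25) ≈ 11.705.

11.705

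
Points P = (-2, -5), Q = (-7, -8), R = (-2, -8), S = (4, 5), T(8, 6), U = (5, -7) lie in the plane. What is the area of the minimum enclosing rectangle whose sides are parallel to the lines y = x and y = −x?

In coordinates u = x + y, v = x − y the rectangle is axis-aligned; the map (x,y)→(u,v) scales areas by 2.
u-values: -7, -15, -10, 9, 14, -2; range = 14 − (-15) = 29.
v-values: 3, 1, 6, -1, 2, 12; range = 12 − (-1) = 13.
Area = (29 × 13) / 2 = 188.5.

188.5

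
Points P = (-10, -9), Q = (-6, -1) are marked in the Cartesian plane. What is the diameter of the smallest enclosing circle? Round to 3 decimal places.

8.944

The smallest circle enclosing two points has them as diameter endpoints.
Centre = midpoint = (-8, -5); r² = |PQ|²/4 = 80/4 = 20.
Diameter = 2r = 2√20 ≈ 8.944.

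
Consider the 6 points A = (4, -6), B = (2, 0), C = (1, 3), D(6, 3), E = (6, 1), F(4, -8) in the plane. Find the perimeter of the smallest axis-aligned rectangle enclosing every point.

32

Width = max x − min x = 6 − 1 = 5.
Height = max y − min y = 3 − (-8) = 11.
Perimeter = 2(5 + 11) = 32.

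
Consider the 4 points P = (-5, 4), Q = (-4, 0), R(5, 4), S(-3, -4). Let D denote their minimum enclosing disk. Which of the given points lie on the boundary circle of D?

P, R, S

The minimum enclosing circle is determined by three boundary points: P, R, S.
Their circumcentre is (0, 1) with r² = 34.
The farthest remaining point Q is at distance² 17 ≤ 34.
The points at distance exactly r from the centre are P, R, S — 3 points.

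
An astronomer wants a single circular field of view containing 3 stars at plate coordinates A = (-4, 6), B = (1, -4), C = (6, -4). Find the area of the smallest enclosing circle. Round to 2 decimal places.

157.08

Side lengths²: AB² = 125, AC² = 200, BC² = 25.
Since AC² = 200 ≥ 125 + 25 = 150, the angle opposite AC is not acute, so the smallest enclosing circle has AC as diameter.
Centre = midpoint of AC = (1, 1), r² = 200/4 = 50.
Area = π·r² = π·50 ≈ 157.08.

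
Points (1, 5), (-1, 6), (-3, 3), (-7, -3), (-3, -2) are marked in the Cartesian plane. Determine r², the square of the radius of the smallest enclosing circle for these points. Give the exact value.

32

The farthest pair is (1, 5)–(-7, -3) with squared distance 128. The circle on this segment as diameter has centre (-3, 1) and r² = 128/4 = 32.
Check (-1, 6): distance² to centre = 29 ≤ 32, so it lies inside.
All remaining points lie in this disk, and no smaller disk contains both endpoints, so this is the minimum enclosing circle.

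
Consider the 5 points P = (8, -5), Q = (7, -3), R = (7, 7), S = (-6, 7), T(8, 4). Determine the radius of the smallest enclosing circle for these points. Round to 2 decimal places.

A smallest enclosing disk is always determined by at most three of the input points on its boundary.
The farthest pair is P–S with squared distance 340. The circle on this segment as diameter has centre (1, 1) and r² = 340/4 = 85.
Check Q: distance² to centre = 52 ≤ 85, so it lies inside.
All remaining points lie in this disk, and no smaller disk contains both endpoints, so this is the minimum enclosing circle.
r = √85 ≈ 9.22.

9.22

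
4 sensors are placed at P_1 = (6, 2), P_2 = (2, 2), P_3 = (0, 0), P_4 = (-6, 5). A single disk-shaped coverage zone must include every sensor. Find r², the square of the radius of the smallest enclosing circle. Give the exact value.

The farthest pair is P_1–P_4 with squared distance 153. The circle on this segment as diameter has centre (0, 3.5) and r² = 153/4 = 38.25.
Check P_2: distance² to centre = 6.25 ≤ 38.25, so it lies inside.
All remaining points lie in this disk, and no smaller disk contains both endpoints, so this is the minimum enclosing circle.

38.25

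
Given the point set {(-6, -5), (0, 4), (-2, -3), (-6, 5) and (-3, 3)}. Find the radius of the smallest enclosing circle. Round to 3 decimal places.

By Welzl's lemma the MEC is supported by two points (diametrically opposite) or three points (on a circumcircle).
The minimum enclosing circle is determined by three boundary points: (-6, -5), (0, 4), (-6, 5).
Their circumcentre is (-3.75, 0) with r² = 30.0625.
The farthest remaining point (-2, -3) is at distance² 12.0625 ≤ 30.0625.
r = √(30.0625) ≈ 5.483.

5.483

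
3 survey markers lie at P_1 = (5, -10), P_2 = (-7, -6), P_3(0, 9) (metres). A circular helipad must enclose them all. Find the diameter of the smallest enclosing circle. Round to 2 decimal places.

Side lengths²: P_1P_2² = 160, P_1P_3² = 386, P_2P_3² = 274.
Since P_1P_3² = 386 < 274 + 160 = 434, the triangle is acute, so the smallest enclosing circle is the circumcircle.
Circumcentre = (73/52, -41/52), r² = 132205/1352.
Diameter = 2r = 2√(132205/1352) ≈ 19.78.

19.78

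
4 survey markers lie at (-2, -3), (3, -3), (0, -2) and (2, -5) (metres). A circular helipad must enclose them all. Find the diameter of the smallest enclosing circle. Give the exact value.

By Welzl's lemma the MEC is supported by two points (diametrically opposite) or three points (on a circumcircle).
The farthest pair is (-2, -3)–(3, -3) with squared distance 25. The circle on this segment as diameter has centre (0.5, -3) and r² = 25/4 = 6.25.
Check (0, -2): distance² to centre = 1.25 ≤ 6.25, so it lies inside.
All remaining points lie in this disk, and no smaller disk contains both endpoints, so this is the minimum enclosing circle.
Diameter = 2r = 2√(6.25) = 5.

5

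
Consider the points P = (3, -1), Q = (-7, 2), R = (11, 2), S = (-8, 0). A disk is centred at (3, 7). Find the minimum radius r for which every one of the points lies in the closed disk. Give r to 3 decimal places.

13.038

The required radius is the distance from (3, 7) to the farthest point.
Squared distances: 64, 125, 89, 170.
Maximum is 170, attained at S.
r = √170 ≈ 13.038.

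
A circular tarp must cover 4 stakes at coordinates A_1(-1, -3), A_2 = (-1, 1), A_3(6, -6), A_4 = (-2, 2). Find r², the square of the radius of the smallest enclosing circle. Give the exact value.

32

A smallest enclosing disk is always determined by at most three of the input points on its boundary.
The farthest pair is A_3–A_4 with squared distance 128. The circle on this segment as diameter has centre (2, -2) and r² = 128/4 = 32.
Check A_1: distance² to centre = 10 ≤ 32, so it lies inside.
All remaining points lie in this disk, and no smaller disk contains both endpoints, so this is the minimum enclosing circle.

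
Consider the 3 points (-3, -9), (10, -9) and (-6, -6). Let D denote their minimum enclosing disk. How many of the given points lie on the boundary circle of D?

2

Call the three points A, B, C in the order given.
Side lengths²: AB² = 169, AC² = 18, BC² = 265.
Since BC² = 265 ≥ 169 + 18 = 187, the angle opposite BC is not acute, so the smallest enclosing circle has BC as diameter.
Centre = midpoint of BC = (2, -7.5), r² = 265/4 = 66.25.
The points at distance exactly r from the centre are (10, -9), (-6, -6) — 2 points.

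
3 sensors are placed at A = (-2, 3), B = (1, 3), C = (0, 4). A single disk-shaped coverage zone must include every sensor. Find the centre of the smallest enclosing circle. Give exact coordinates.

(-0.5, 3)

Side lengths²: AB² = 9, AC² = 5, BC² = 2.
Since AB² = 9 ≥ 5 + 2 = 7, the angle opposite AB is not acute, so the smallest enclosing circle has AB as diameter.
Centre = midpoint of AB = (-0.5, 3), r² = 9/4 = 2.25.
Centre = (-0.5, 3).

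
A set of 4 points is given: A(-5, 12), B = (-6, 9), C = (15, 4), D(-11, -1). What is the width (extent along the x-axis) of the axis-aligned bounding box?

26

max x = 15, min x = -11, so width = 26.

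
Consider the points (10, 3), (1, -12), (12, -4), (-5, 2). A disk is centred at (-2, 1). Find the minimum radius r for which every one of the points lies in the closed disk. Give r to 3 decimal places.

The required radius is the distance from (-2, 1) to the farthest point.
Squared distances: 148, 178, 221, 10.
Maximum is 221, attained at (12, -4).
r = √221 ≈ 14.866.

14.866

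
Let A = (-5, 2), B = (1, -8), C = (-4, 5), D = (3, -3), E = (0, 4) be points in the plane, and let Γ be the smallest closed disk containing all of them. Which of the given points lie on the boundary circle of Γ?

A smallest enclosing disk is always determined by at most three of the input points on its boundary.
The farthest pair is B–C with squared distance 194. The circle on this segment as diameter has centre (-1.5, -1.5) and r² = 194/4 = 48.5.
Check A: distance² to centre = 24.5 ≤ 48.5, so it lies inside.
All remaining points lie in this disk, and no smaller disk contains both endpoints, so this is the minimum enclosing circle.
The points at distance exactly r from the centre are B, C — 2 points.

B, C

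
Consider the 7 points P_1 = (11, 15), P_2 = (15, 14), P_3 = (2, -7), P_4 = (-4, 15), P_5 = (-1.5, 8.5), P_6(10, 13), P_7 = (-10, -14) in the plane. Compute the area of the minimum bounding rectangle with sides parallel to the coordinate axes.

725

x ranges over [-10, 15], width 25.
y ranges over [-14, 15], height 29.
Area = 25 × 29 = 725.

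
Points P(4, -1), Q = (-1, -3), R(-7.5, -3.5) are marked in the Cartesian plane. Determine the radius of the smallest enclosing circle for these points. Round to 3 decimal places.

5.884

Side lengths²: PQ² = 29, PR² = 138.5, QR² = 42.5.
Since PR² = 138.5 ≥ 42.5 + 29 = 71.5, the angle opposite PR is not acute, so the smallest enclosing circle has PR as diameter.
Centre = midpoint of PR = (-1.75, -2.25), r² = 138.5/4 = 34.625.
r = √(34.625) ≈ 5.884.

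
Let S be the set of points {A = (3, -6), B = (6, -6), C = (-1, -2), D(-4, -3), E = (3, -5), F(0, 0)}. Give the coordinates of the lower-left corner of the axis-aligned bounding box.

x-range [-4, 6], y-range [-6, 0].
The lower-left corner is (-4, -6).

(-4, -6)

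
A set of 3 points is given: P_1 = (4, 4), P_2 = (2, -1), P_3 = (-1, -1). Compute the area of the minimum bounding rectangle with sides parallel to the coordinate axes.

x ranges over [-1, 4], width 5.
y ranges over [-1, 4], height 5.
Area = 5 × 5 = 25.

25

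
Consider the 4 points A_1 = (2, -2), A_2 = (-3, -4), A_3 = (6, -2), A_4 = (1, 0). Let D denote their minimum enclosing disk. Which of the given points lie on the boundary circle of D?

By Welzl's lemma the MEC is supported by two points (diametrically opposite) or three points (on a circumcircle).
The farthest pair is A_2–A_3 with squared distance 85. The circle on this segment as diameter has centre (1.5, -3) and r² = 85/4 = 21.25.
Check A_1: distance² to centre = 1.25 ≤ 21.25, so it lies inside.
All remaining points lie in this disk, and no smaller disk contains both endpoints, so this is the minimum enclosing circle.
The points at distance exactly r from the centre are A_2, A_3 — 2 points.

A_2, A_3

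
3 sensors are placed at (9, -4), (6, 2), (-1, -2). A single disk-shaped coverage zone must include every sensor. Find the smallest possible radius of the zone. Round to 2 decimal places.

Call the three points A, B, C in the order given.
Side lengths²: AB² = 45, AC² = 104, BC² = 65.
Since AC² = 104 < 65 + 45 = 110, the triangle is acute, so the smallest enclosing circle is the circumcircle.
Circumcentre = (73/18, -49/18), r² = 4225/162.
r = √(4225/162) ≈ 5.11.

5.11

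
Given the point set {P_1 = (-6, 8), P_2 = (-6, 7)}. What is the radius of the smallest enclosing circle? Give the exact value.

0.5

The smallest circle enclosing two points has them as diameter endpoints.
Centre = midpoint = (-6, 7.5); r² = |P_1P_2|²/4 = 1/4 = 0.25.
r = √(0.25) = 0.5.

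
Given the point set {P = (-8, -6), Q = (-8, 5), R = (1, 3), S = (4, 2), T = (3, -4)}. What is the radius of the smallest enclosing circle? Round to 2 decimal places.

7.43

The minimum enclosing circle of a finite set is fixed by two of the points (as a diameter) or three (as a circumcircle).
The minimum enclosing circle is determined by three boundary points: P, Q, S.
Their circumcentre is (-3, -0.5) with r² = 55.25.
The farthest remaining point T is at distance² 48.25 ≤ 55.25.
r = √(55.25) ≈ 7.43.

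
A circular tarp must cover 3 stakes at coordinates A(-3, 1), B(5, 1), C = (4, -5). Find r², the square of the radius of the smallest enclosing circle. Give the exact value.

Side lengths²: AB² = 64, AC² = 85, BC² = 37.
Since AC² = 85 < 64 + 37 = 101, the triangle is acute, so the smallest enclosing circle is the circumcircle.
Circumcentre = (1, -17/12), r² = 3145/144.

3145/144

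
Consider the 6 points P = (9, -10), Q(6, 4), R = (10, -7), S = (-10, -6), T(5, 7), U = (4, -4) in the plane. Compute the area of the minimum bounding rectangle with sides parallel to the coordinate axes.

340

x ranges over [-10, 10], width 20.
y ranges over [-10, 7], height 17.
Area = 20 × 17 = 340.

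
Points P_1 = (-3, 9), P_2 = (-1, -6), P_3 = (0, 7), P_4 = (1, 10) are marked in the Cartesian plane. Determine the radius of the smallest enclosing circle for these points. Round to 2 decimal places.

The minimum enclosing circle of a finite set is fixed by two of the points (as a diameter) or three (as a circumcircle).
The farthest pair is P_2–P_4 with squared distance 260. The circle on this segment as diameter has centre (0, 2) and r² = 260/4 = 65.
Check P_1: distance² to centre = 58 ≤ 65, so it lies inside.
All remaining points lie in this disk, and no smaller disk contains both endpoints, so this is the minimum enclosing circle.
r = √65 ≈ 8.06.

8.06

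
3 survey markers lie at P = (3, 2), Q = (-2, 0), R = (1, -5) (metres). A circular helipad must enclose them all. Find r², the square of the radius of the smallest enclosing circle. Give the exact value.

26129/1922

Side lengths²: PQ² = 29, PR² = 53, QR² = 34.
Since PR² = 53 < 34 + 29 = 63, the triangle is acute, so the smallest enclosing circle is the circumcircle.
Circumcentre = (89/62, -83/62), r² = 26129/1922.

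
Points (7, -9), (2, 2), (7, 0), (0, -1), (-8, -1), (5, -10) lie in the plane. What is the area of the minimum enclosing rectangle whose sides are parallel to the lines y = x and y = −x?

184

In coordinates u = x + y, v = x − y the rectangle is axis-aligned; the map (x,y)→(u,v) scales areas by 2.
u-values: -2, 4, 7, -1, -9, -5; range = 7 − (-9) = 16.
v-values: 16, 0, 7, 1, -7, 15; range = 16 − (-7) = 23.
Area = (16 × 23) / 2 = 184.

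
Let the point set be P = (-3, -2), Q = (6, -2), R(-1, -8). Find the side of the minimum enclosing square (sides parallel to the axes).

The bounding box has width 9 and height 6.
An axis-aligned square enclosing the set must have side ≥ max(width, height).
So the minimum side is max(9, 6) = 9.

9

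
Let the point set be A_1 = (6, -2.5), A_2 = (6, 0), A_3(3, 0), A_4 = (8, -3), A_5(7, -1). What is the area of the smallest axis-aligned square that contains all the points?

25

The bounding box has width 5 and height 3.
An axis-aligned square enclosing the set must have side ≥ max(width, height).
So the minimum side is max(5, 3) = 5.
Area = 5² = 25.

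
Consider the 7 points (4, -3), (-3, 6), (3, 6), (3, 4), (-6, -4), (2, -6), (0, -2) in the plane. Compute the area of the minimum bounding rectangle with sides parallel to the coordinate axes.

120

x ranges over [-6, 4], width 10.
y ranges over [-6, 6], height 12.
Area = 10 × 12 = 120.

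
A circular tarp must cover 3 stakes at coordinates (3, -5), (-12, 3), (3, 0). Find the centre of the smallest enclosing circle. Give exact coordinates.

Call the three points A, B, C in the order given.
Side lengths²: AB² = 289, AC² = 25, BC² = 234.
Since AB² = 289 ≥ 234 + 25 = 259, the angle opposite AB is not acute, so the smallest enclosing circle has AB as diameter.
Centre = midpoint of AB = (-4.5, -1), r² = 289/4 = 72.25.
Centre = (-4.5, -1).

(-4.5, -1)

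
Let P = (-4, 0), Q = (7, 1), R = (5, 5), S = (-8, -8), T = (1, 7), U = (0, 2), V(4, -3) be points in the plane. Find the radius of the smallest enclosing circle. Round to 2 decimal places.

9.19

The minimum enclosing circle of a finite set is fixed by two of the points (as a diameter) or three (as a circumcircle).
The farthest pair is R–S with squared distance 338. The circle on this segment as diameter has centre (-1.5, -1.5) and r² = 338/4 = 84.5.
Check P: distance² to centre = 8.5 ≤ 84.5, so it lies inside.
All remaining points lie in this disk, and no smaller disk contains both endpoints, so this is the minimum enclosing circle.
r = √(84.5) ≈ 9.19.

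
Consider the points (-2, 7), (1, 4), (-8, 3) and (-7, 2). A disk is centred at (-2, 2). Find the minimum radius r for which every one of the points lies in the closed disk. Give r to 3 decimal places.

The required radius is the distance from (-2, 2) to the farthest point.
Squared distances: 25, 13, 37, 25.
Maximum is 37, attained at (-8, 3).
r = √37 ≈ 6.083.

6.083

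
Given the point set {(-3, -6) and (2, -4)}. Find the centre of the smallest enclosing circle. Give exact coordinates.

The smallest circle enclosing two points has them as diameter endpoints.
Centre = midpoint = (-0.5, -5); r² = |(-3, -6)−(2, -4)|²/4 = 29/4 = 7.25.
Centre = (-0.5, -5).

(-0.5, -5)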